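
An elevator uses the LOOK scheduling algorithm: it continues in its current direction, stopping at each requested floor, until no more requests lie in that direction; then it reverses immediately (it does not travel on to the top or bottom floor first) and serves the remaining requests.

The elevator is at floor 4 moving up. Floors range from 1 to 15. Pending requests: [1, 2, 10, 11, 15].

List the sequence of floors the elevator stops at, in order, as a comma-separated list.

Current: 4, moving UP
Serve above first (ascending): [10, 11, 15]
Then reverse, serve below (descending): [2, 1]

Answer: 10, 11, 15, 2, 1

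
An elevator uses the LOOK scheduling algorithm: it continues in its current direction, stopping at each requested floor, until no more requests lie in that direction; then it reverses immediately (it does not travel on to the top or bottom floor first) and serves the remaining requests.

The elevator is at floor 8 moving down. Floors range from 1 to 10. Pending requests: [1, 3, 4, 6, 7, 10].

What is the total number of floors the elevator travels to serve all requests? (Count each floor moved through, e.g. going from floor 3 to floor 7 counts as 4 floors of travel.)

Answer: 16

Derivation:
Start at floor 8 moving down, LOOK stop order: [7, 6, 4, 3, 1, 10]
  8 → 7: |7-8| = 1, total = 1
  7 → 6: |6-7| = 1, total = 2
  6 → 4: |4-6| = 2, total = 4
  4 → 3: |3-4| = 1, total = 5
  3 → 1: |1-3| = 2, total = 7
  1 → 10: |10-1| = 9, total = 16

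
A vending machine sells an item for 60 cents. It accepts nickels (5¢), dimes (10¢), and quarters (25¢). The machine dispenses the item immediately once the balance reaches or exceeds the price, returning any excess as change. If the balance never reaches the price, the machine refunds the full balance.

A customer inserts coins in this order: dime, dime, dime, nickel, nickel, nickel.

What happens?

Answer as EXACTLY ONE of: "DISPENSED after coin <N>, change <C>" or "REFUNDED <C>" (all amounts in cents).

Price: 60¢
Coin 1 (dime, 10¢): balance = 10¢
Coin 2 (dime, 10¢): balance = 20¢
Coin 3 (dime, 10¢): balance = 30¢
Coin 4 (nickel, 5¢): balance = 35¢
Coin 5 (nickel, 5¢): balance = 40¢
Coin 6 (nickel, 5¢): balance = 45¢
All coins inserted, balance 45¢ < price 60¢ → REFUND 45¢

Answer: REFUNDED 45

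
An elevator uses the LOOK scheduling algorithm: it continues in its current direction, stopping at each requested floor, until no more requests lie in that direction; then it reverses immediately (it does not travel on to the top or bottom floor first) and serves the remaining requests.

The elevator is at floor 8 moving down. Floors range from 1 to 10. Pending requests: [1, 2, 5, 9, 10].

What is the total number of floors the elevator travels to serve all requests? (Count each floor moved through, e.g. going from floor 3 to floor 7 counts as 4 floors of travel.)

Start at floor 8 moving down, LOOK stop order: [5, 2, 1, 9, 10]
  8 → 5: |5-8| = 3, total = 3
  5 → 2: |2-5| = 3, total = 6
  2 → 1: |1-2| = 1, total = 7
  1 → 9: |9-1| = 8, total = 15
  9 → 10: |10-9| = 1, total = 16

Answer: 16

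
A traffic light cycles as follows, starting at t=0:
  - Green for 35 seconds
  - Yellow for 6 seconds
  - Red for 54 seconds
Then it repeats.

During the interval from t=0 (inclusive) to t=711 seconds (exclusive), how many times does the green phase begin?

Answer: 8

Derivation:
Cycle = 35+6+54 = 95s
green phase starts at t = k*95 + 0 for k=0,1,2,...
Need k*95+0 < 711 → k < 7.484
k ∈ {0, ..., 7} → 8 starts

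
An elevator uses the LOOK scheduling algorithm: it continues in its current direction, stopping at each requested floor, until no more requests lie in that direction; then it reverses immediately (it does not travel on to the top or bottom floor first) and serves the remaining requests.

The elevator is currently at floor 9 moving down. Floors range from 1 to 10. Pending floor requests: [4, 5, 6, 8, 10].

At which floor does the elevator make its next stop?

Current floor: 9, direction: down
Requests above: [10]
Requests below: [4, 5, 6, 8]
Moving down and requests lie below → nearest below is max([4, 5, 6, 8]) = 8

Answer: 8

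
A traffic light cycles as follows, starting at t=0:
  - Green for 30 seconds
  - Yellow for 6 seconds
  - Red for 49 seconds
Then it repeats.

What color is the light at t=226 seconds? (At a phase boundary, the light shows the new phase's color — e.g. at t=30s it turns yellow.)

Answer: red

Derivation:
Cycle length = 30 + 6 + 49 = 85s
t = 226, phase_t = 226 mod 85 = 56
56 >= 36 → RED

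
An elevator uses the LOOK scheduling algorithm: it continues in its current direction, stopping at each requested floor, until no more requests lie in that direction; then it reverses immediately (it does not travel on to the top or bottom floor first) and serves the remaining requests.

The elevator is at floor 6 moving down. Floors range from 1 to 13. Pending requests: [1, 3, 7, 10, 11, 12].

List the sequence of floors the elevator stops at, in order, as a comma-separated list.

Answer: 3, 1, 7, 10, 11, 12

Derivation:
Current: 6, moving DOWN
Serve below first (descending): [3, 1]
Then reverse, serve above (ascending): [7, 10, 11, 12]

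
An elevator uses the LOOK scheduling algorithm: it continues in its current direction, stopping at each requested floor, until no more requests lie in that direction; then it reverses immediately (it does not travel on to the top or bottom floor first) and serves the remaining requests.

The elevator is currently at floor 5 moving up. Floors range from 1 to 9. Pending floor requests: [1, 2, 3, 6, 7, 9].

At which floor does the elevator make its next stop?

Current floor: 5, direction: up
Requests above: [6, 7, 9]
Requests below: [1, 2, 3]
Moving up and requests lie above → nearest above is min([6, 7, 9]) = 6

Answer: 6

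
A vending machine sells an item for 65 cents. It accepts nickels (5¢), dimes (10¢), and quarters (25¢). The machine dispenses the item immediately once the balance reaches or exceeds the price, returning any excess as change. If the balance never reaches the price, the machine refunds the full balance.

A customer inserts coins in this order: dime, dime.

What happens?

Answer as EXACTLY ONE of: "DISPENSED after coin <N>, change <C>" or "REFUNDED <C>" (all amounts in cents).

Price: 65¢
Coin 1 (dime, 10¢): balance = 10¢
Coin 2 (dime, 10¢): balance = 20¢
All coins inserted, balance 20¢ < price 65¢ → REFUND 20¢

Answer: REFUNDED 20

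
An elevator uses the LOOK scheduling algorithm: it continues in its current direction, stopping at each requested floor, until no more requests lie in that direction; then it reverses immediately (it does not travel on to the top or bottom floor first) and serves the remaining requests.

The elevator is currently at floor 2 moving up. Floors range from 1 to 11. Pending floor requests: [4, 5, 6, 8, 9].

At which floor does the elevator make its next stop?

Answer: 4

Derivation:
Current floor: 2, direction: up
Requests above: [4, 5, 6, 8, 9]
Requests below: []
Moving up and requests lie above → nearest above is min([4, 5, 6, 8, 9]) = 4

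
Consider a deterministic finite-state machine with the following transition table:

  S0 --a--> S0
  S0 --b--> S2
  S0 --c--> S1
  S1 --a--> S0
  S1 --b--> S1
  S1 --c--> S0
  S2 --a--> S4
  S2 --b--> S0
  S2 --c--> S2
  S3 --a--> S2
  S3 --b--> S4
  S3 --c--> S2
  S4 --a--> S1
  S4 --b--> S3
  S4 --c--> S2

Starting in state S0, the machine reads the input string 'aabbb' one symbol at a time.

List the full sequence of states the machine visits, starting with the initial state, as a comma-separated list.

Start: S0
  read 'a': S0 --a--> S0
  read 'a': S0 --a--> S0
  read 'b': S0 --b--> S2
  read 'b': S2 --b--> S0
  read 'b': S0 --b--> S2

Answer: S0, S0, S0, S2, S0, S2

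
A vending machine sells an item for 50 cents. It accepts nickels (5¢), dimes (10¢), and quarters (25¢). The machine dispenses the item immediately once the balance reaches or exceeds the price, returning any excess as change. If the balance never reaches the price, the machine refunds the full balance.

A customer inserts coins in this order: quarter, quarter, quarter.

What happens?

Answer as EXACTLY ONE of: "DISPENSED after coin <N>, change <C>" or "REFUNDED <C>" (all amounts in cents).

Answer: DISPENSED after coin 2, change 0

Derivation:
Price: 50¢
Coin 1 (quarter, 25¢): balance = 25¢
Coin 2 (quarter, 25¢): balance = 50¢
  → balance >= price → DISPENSE, change = 50 - 50 = 0¢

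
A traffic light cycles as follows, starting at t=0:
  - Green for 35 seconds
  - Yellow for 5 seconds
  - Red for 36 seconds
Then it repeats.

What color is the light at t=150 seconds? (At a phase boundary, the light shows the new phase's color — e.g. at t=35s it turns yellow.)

Cycle length = 35 + 5 + 36 = 76s
t = 150, phase_t = 150 mod 76 = 74
74 >= 40 → RED

Answer: red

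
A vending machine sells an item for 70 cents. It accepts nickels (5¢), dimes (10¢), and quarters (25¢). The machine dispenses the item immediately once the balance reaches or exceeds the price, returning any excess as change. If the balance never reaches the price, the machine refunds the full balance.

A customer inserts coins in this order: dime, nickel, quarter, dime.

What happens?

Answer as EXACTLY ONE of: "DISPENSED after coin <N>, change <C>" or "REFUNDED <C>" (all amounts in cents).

Answer: REFUNDED 50

Derivation:
Price: 70¢
Coin 1 (dime, 10¢): balance = 10¢
Coin 2 (nickel, 5¢): balance = 15¢
Coin 3 (quarter, 25¢): balance = 40¢
Coin 4 (dime, 10¢): balance = 50¢
All coins inserted, balance 50¢ < price 70¢ → REFUND 50¢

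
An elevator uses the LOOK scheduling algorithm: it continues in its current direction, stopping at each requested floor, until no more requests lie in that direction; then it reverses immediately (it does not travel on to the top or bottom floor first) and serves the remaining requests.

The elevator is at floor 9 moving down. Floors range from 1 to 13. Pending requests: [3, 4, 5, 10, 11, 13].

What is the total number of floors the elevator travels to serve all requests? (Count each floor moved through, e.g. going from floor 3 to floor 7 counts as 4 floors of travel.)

Start at floor 9 moving down, LOOK stop order: [5, 4, 3, 10, 11, 13]
  9 → 5: |5-9| = 4, total = 4
  5 → 4: |4-5| = 1, total = 5
  4 → 3: |3-4| = 1, total = 6
  3 → 10: |10-3| = 7, total = 13
  10 → 11: |11-10| = 1, total = 14
  11 → 13: |13-11| = 2, total = 16

Answer: 16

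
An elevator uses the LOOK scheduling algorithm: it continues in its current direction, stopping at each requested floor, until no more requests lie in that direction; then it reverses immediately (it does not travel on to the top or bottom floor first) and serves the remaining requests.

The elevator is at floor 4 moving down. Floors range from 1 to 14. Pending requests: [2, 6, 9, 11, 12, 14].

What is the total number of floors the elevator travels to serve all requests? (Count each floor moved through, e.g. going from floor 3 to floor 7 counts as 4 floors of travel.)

Answer: 14

Derivation:
Start at floor 4 moving down, LOOK stop order: [2, 6, 9, 11, 12, 14]
  4 → 2: |2-4| = 2, total = 2
  2 → 6: |6-2| = 4, total = 6
  6 → 9: |9-6| = 3, total = 9
  9 → 11: |11-9| = 2, total = 11
  11 → 12: |12-11| = 1, total = 12
  12 → 14: |14-12| = 2, total = 14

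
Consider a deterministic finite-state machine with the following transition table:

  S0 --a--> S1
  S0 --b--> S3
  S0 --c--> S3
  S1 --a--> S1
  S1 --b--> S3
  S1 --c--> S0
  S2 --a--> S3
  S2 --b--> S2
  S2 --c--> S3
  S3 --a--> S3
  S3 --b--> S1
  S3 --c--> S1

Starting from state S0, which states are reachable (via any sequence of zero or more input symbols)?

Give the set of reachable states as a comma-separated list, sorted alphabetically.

Answer: S0, S1, S3

Derivation:
BFS from S0:
  visit S0: S0--a-->S1 (new), S0--b-->S3 (new), S0--c-->S3 (seen)
  visit S1: S1--a-->S1 (seen), S1--b-->S3 (seen), S1--c-->S0 (seen)
  visit S3: S3--a-->S3 (seen), S3--b-->S1 (seen), S3--c-->S1 (seen)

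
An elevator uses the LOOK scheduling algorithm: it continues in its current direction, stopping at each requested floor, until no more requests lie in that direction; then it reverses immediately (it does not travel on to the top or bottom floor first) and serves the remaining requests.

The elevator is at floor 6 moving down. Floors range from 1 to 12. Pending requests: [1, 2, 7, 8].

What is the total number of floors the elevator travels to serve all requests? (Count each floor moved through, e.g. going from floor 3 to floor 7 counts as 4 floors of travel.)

Answer: 12

Derivation:
Start at floor 6 moving down, LOOK stop order: [2, 1, 7, 8]
  6 → 2: |2-6| = 4, total = 4
  2 → 1: |1-2| = 1, total = 5
  1 → 7: |7-1| = 6, total = 11
  7 → 8: |8-7| = 1, total = 12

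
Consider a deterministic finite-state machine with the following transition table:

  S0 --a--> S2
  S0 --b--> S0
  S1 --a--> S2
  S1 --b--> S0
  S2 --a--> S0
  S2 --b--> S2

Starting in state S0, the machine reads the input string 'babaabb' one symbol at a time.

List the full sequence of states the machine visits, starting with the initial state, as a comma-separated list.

Start: S0
  read 'b': S0 --b--> S0
  read 'a': S0 --a--> S2
  read 'b': S2 --b--> S2
  read 'a': S2 --a--> S0
  read 'a': S0 --a--> S2
  read 'b': S2 --b--> S2
  read 'b': S2 --b--> S2

Answer: S0, S0, S2, S2, S0, S2, S2, S2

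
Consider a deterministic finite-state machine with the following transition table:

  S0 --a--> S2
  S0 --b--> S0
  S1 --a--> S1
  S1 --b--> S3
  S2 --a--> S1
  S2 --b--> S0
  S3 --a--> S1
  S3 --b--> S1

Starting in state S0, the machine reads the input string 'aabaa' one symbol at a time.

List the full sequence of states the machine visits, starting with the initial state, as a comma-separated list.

Answer: S0, S2, S1, S3, S1, S1

Derivation:
Start: S0
  read 'a': S0 --a--> S2
  read 'a': S2 --a--> S1
  read 'b': S1 --b--> S3
  read 'a': S3 --a--> S1
  read 'a': S1 --a--> S1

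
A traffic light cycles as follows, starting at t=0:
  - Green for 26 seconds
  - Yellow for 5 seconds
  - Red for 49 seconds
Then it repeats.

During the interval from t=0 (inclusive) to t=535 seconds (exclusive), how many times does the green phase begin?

Cycle = 26+5+49 = 80s
green phase starts at t = k*80 + 0 for k=0,1,2,...
Need k*80+0 < 535 → k < 6.688
k ∈ {0, ..., 6} → 7 starts

Answer: 7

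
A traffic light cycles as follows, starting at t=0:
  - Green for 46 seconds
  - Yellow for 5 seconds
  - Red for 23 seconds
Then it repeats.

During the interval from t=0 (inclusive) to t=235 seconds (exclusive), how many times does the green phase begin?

Cycle = 46+5+23 = 74s
green phase starts at t = k*74 + 0 for k=0,1,2,...
Need k*74+0 < 235 → k < 3.176
k ∈ {0, ..., 3} → 4 starts

Answer: 4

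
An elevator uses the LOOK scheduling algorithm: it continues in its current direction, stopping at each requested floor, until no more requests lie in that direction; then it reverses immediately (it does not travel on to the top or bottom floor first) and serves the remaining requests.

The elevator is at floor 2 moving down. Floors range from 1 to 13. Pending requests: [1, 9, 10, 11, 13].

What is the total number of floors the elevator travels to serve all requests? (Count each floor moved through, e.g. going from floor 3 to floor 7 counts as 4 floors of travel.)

Start at floor 2 moving down, LOOK stop order: [1, 9, 10, 11, 13]
  2 → 1: |1-2| = 1, total = 1
  1 → 9: |9-1| = 8, total = 9
  9 → 10: |10-9| = 1, total = 10
  10 → 11: |11-10| = 1, total = 11
  11 → 13: |13-11| = 2, total = 13

Answer: 13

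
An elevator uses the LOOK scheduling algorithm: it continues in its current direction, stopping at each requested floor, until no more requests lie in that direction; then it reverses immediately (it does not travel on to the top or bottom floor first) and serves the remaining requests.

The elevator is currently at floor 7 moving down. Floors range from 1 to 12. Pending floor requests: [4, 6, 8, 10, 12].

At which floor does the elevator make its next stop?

Current floor: 7, direction: down
Requests above: [8, 10, 12]
Requests below: [4, 6]
Moving down and requests lie below → nearest below is max([4, 6]) = 6

Answer: 6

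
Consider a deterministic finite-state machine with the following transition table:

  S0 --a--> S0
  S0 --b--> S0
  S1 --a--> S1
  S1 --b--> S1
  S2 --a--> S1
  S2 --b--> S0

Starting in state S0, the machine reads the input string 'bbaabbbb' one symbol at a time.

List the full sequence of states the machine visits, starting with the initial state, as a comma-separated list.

Answer: S0, S0, S0, S0, S0, S0, S0, S0, S0

Derivation:
Start: S0
  read 'b': S0 --b--> S0
  read 'b': S0 --b--> S0
  read 'a': S0 --a--> S0
  read 'a': S0 --a--> S0
  read 'b': S0 --b--> S0
  read 'b': S0 --b--> S0
  read 'b': S0 --b--> S0
  read 'b': S0 --b--> S0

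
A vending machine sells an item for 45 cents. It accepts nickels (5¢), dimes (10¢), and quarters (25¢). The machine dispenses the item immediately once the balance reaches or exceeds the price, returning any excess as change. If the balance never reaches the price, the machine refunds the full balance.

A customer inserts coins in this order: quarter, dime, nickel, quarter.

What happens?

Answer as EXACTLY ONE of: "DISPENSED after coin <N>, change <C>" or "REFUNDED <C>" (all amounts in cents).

Price: 45¢
Coin 1 (quarter, 25¢): balance = 25¢
Coin 2 (dime, 10¢): balance = 35¢
Coin 3 (nickel, 5¢): balance = 40¢
Coin 4 (quarter, 25¢): balance = 65¢
  → balance >= price → DISPENSE, change = 65 - 45 = 20¢

Answer: DISPENSED after coin 4, change 20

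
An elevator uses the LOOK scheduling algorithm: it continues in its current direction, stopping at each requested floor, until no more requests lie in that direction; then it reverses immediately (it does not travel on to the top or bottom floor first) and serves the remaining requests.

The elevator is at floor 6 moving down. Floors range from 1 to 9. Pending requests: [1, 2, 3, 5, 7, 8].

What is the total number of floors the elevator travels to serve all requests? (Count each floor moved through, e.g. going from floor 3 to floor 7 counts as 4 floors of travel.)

Answer: 12

Derivation:
Start at floor 6 moving down, LOOK stop order: [5, 3, 2, 1, 7, 8]
  6 → 5: |5-6| = 1, total = 1
  5 → 3: |3-5| = 2, total = 3
  3 → 2: |2-3| = 1, total = 4
  2 → 1: |1-2| = 1, total = 5
  1 → 7: |7-1| = 6, total = 11
  7 → 8: |8-7| = 1, total = 12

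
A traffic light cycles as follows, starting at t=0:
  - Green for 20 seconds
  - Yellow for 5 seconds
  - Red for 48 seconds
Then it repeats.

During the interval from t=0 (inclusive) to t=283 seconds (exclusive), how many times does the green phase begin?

Cycle = 20+5+48 = 73s
green phase starts at t = k*73 + 0 for k=0,1,2,...
Need k*73+0 < 283 → k < 3.877
k ∈ {0, ..., 3} → 4 starts

Answer: 4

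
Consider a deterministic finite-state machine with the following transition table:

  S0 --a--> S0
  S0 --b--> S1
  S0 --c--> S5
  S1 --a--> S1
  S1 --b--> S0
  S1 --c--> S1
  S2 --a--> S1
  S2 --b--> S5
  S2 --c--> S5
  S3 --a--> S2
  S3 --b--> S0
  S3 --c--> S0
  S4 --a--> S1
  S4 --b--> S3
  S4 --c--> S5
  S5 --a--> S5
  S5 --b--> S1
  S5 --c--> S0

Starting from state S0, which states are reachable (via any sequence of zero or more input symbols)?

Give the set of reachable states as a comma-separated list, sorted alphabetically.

Answer: S0, S1, S5

Derivation:
BFS from S0:
  visit S0: S0--a-->S0 (seen), S0--b-->S1 (new), S0--c-->S5 (new)
  visit S1: S1--a-->S1 (seen), S1--b-->S0 (seen), S1--c-->S1 (seen)
  visit S5: S5--a-->S5 (seen), S5--b-->S1 (seen), S5--c-->S0 (seen)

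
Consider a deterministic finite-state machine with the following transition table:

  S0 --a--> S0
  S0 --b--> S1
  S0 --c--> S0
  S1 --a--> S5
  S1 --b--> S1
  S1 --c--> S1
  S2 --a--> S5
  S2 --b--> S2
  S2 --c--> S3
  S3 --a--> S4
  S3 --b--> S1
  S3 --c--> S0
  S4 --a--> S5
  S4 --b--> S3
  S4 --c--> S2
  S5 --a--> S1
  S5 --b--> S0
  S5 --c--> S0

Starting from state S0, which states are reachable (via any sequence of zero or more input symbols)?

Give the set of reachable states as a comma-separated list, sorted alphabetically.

Answer: S0, S1, S5

Derivation:
BFS from S0:
  visit S0: S0--a-->S0 (seen), S0--b-->S1 (new), S0--c-->S0 (seen)
  visit S1: S1--a-->S5 (new), S1--b-->S1 (seen), S1--c-->S1 (seen)
  visit S5: S5--a-->S1 (seen), S5--b-->S0 (seen), S5--c-->S0 (seen)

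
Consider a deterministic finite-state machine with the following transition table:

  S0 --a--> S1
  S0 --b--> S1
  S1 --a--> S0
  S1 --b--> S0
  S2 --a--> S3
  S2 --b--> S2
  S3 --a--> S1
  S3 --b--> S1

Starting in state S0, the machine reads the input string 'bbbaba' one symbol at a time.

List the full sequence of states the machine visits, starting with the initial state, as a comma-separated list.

Answer: S0, S1, S0, S1, S0, S1, S0

Derivation:
Start: S0
  read 'b': S0 --b--> S1
  read 'b': S1 --b--> S0
  read 'b': S0 --b--> S1
  read 'a': S1 --a--> S0
  read 'b': S0 --b--> S1
  read 'a': S1 --a--> S0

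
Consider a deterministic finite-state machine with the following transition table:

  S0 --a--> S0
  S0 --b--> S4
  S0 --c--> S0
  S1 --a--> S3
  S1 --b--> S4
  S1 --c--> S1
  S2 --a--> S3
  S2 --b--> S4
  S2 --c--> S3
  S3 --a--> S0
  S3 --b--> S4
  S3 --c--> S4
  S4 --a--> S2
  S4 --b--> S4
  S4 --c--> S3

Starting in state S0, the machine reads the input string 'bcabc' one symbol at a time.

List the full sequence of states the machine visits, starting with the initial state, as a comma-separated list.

Answer: S0, S4, S3, S0, S4, S3

Derivation:
Start: S0
  read 'b': S0 --b--> S4
  read 'c': S4 --c--> S3
  read 'a': S3 --a--> S0
  read 'b': S0 --b--> S4
  read 'c': S4 --c--> S3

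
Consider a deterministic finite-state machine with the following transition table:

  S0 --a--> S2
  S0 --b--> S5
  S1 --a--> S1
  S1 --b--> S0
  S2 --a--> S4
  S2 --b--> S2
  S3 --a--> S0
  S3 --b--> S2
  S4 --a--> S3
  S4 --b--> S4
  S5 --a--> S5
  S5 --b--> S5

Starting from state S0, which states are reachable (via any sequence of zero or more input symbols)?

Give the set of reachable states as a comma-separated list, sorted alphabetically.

BFS from S0:
  visit S0: S0--a-->S2 (new), S0--b-->S5 (new)
  visit S2: S2--a-->S4 (new), S2--b-->S2 (seen)
  visit S5: S5--a-->S5 (seen), S5--b-->S5 (seen)
  visit S4: S4--a-->S3 (new), S4--b-->S4 (seen)
  visit S3: S3--a-->S0 (seen), S3--b-->S2 (seen)

Answer: S0, S2, S3, S4, S5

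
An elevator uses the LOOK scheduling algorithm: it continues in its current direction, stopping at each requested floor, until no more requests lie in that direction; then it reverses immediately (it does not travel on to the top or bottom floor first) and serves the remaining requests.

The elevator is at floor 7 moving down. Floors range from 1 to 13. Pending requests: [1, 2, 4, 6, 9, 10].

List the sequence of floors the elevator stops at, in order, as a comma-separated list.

Current: 7, moving DOWN
Serve below first (descending): [6, 4, 2, 1]
Then reverse, serve above (ascending): [9, 10]

Answer: 6, 4, 2, 1, 9, 10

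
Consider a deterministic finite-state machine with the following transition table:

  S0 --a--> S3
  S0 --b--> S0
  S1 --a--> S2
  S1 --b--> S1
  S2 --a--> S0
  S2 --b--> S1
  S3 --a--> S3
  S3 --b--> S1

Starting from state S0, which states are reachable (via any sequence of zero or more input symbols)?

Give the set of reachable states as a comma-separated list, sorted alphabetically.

BFS from S0:
  visit S0: S0--a-->S3 (new), S0--b-->S0 (seen)
  visit S3: S3--a-->S3 (seen), S3--b-->S1 (new)
  visit S1: S1--a-->S2 (new), S1--b-->S1 (seen)
  visit S2: S2--a-->S0 (seen), S2--b-->S1 (seen)

Answer: S0, S1, S2, S3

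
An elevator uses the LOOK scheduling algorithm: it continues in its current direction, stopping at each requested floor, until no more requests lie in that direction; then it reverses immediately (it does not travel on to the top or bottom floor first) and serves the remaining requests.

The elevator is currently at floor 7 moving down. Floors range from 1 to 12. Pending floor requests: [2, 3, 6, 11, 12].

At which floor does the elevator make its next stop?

Answer: 6

Derivation:
Current floor: 7, direction: down
Requests above: [11, 12]
Requests below: [2, 3, 6]
Moving down and requests lie below → nearest below is max([2, 3, 6]) = 6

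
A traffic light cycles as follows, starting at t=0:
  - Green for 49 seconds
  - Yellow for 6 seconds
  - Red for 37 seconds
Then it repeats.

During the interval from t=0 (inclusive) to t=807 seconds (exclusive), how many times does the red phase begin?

Cycle = 49+6+37 = 92s
red phase starts at t = k*92 + 55 for k=0,1,2,...
Need k*92+55 < 807 → k < 8.174
k ∈ {0, ..., 8} → 9 starts

Answer: 9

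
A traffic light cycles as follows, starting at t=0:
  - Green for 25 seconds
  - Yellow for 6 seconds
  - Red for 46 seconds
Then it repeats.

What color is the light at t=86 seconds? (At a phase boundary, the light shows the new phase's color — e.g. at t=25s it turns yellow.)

Answer: green

Derivation:
Cycle length = 25 + 6 + 46 = 77s
t = 86, phase_t = 86 mod 77 = 9
9 < 25 (green end) → GREEN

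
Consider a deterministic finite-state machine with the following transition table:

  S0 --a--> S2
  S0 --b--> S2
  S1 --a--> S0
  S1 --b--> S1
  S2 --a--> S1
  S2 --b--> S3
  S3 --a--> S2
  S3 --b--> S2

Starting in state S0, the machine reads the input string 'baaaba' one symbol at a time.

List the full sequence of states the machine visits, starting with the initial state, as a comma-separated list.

Answer: S0, S2, S1, S0, S2, S3, S2

Derivation:
Start: S0
  read 'b': S0 --b--> S2
  read 'a': S2 --a--> S1
  read 'a': S1 --a--> S0
  read 'a': S0 --a--> S2
  read 'b': S2 --b--> S3
  read 'a': S3 --a--> S2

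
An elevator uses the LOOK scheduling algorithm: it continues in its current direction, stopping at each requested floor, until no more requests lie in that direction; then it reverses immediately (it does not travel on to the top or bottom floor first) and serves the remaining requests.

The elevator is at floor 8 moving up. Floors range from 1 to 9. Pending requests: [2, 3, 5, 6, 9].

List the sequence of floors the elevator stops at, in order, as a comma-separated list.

Current: 8, moving UP
Serve above first (ascending): [9]
Then reverse, serve below (descending): [6, 5, 3, 2]

Answer: 9, 6, 5, 3, 2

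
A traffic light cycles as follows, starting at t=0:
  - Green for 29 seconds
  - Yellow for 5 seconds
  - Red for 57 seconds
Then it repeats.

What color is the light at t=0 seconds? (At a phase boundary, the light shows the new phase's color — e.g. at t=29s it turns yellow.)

Cycle length = 29 + 5 + 57 = 91s
t = 0, phase_t = 0 mod 91 = 0
0 < 29 (green end) → GREEN

Answer: green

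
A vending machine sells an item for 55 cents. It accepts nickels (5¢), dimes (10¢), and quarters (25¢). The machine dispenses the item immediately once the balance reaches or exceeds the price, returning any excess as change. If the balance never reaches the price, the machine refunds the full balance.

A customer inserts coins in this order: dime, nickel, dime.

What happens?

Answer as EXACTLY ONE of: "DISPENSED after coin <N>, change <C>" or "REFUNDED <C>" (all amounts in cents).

Price: 55¢
Coin 1 (dime, 10¢): balance = 10¢
Coin 2 (nickel, 5¢): balance = 15¢
Coin 3 (dime, 10¢): balance = 25¢
All coins inserted, balance 25¢ < price 55¢ → REFUND 25¢

Answer: REFUNDED 25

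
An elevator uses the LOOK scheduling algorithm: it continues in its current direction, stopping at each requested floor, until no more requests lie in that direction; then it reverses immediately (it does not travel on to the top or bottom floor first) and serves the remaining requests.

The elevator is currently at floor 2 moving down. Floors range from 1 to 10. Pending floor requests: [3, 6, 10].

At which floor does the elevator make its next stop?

Current floor: 2, direction: down
Requests above: [3, 6, 10]
Requests below: []
Moving down but no requests below → reverse; nearest above is min([3, 6, 10]) = 3

Answer: 3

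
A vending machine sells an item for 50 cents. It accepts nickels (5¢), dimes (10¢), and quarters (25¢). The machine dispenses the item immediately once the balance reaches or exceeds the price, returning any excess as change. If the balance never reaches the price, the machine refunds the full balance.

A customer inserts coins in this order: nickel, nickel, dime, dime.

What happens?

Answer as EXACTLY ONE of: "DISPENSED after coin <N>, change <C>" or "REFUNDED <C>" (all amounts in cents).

Price: 50¢
Coin 1 (nickel, 5¢): balance = 5¢
Coin 2 (nickel, 5¢): balance = 10¢
Coin 3 (dime, 10¢): balance = 20¢
Coin 4 (dime, 10¢): balance = 30¢
All coins inserted, balance 30¢ < price 50¢ → REFUND 30¢

Answer: REFUNDED 30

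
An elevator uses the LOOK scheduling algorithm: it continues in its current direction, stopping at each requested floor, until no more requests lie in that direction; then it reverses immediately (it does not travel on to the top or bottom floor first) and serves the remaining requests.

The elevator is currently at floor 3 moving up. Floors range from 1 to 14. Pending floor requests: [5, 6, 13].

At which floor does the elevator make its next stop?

Answer: 5

Derivation:
Current floor: 3, direction: up
Requests above: [5, 6, 13]
Requests below: []
Moving up and requests lie above → nearest above is min([5, 6, 13]) = 5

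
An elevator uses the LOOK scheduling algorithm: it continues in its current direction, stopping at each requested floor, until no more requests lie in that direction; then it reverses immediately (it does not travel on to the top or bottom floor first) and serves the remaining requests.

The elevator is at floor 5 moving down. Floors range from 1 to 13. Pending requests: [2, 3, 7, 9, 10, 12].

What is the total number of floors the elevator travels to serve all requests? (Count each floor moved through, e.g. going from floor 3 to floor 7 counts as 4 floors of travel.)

Start at floor 5 moving down, LOOK stop order: [3, 2, 7, 9, 10, 12]
  5 → 3: |3-5| = 2, total = 2
  3 → 2: |2-3| = 1, total = 3
  2 → 7: |7-2| = 5, total = 8
  7 → 9: |9-7| = 2, total = 10
  9 → 10: |10-9| = 1, total = 11
  10 → 12: |12-10| = 2, total = 13

Answer: 13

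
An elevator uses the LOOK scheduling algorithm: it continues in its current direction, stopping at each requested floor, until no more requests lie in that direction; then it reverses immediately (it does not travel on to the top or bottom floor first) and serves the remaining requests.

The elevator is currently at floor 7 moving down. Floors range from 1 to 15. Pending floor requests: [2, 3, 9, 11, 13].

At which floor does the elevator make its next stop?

Answer: 3

Derivation:
Current floor: 7, direction: down
Requests above: [9, 11, 13]
Requests below: [2, 3]
Moving down and requests lie below → nearest below is max([2, 3]) = 3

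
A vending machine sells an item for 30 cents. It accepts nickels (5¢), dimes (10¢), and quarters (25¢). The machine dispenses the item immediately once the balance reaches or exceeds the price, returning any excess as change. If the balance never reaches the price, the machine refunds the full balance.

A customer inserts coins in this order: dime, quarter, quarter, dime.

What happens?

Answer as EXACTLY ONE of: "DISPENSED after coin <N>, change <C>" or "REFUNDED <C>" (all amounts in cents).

Price: 30¢
Coin 1 (dime, 10¢): balance = 10¢
Coin 2 (quarter, 25¢): balance = 35¢
  → balance >= price → DISPENSE, change = 35 - 30 = 5¢

Answer: DISPENSED after coin 2, change 5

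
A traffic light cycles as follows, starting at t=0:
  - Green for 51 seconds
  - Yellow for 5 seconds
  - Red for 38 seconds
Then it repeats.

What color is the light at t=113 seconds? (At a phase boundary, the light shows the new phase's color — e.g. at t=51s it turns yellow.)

Answer: green

Derivation:
Cycle length = 51 + 5 + 38 = 94s
t = 113, phase_t = 113 mod 94 = 19
19 < 51 (green end) → GREEN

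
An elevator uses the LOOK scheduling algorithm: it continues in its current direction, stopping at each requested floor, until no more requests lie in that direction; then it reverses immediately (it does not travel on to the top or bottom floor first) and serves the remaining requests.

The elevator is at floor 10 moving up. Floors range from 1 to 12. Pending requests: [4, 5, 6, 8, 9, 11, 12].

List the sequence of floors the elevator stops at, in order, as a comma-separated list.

Current: 10, moving UP
Serve above first (ascending): [11, 12]
Then reverse, serve below (descending): [9, 8, 6, 5, 4]

Answer: 11, 12, 9, 8, 6, 5, 4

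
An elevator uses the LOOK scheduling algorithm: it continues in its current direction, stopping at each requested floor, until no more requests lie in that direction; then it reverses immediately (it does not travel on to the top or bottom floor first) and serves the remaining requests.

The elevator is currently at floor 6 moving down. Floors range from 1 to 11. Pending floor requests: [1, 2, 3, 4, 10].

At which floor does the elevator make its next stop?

Answer: 4

Derivation:
Current floor: 6, direction: down
Requests above: [10]
Requests below: [1, 2, 3, 4]
Moving down and requests lie below → nearest below is max([1, 2, 3, 4]) = 4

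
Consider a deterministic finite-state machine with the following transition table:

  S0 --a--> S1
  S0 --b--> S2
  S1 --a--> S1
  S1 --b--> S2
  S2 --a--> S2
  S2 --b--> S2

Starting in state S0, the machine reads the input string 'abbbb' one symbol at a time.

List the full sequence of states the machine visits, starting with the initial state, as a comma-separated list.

Start: S0
  read 'a': S0 --a--> S1
  read 'b': S1 --b--> S2
  read 'b': S2 --b--> S2
  read 'b': S2 --b--> S2
  read 'b': S2 --b--> S2

Answer: S0, S1, S2, S2, S2, S2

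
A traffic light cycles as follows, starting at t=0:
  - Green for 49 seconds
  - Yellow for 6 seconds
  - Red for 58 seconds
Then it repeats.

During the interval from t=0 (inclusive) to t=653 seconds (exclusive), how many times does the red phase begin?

Answer: 6

Derivation:
Cycle = 49+6+58 = 113s
red phase starts at t = k*113 + 55 for k=0,1,2,...
Need k*113+55 < 653 → k < 5.292
k ∈ {0, ..., 5} → 6 starts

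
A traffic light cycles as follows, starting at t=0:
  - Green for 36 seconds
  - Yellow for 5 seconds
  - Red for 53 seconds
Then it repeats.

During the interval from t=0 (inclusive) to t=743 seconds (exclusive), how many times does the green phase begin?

Cycle = 36+5+53 = 94s
green phase starts at t = k*94 + 0 for k=0,1,2,...
Need k*94+0 < 743 → k < 7.904
k ∈ {0, ..., 7} → 8 starts

Answer: 8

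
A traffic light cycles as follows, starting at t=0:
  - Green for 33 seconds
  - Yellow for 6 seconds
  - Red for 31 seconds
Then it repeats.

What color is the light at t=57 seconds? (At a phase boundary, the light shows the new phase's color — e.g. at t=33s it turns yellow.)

Cycle length = 33 + 6 + 31 = 70s
t = 57, phase_t = 57 mod 70 = 57
57 >= 39 → RED

Answer: red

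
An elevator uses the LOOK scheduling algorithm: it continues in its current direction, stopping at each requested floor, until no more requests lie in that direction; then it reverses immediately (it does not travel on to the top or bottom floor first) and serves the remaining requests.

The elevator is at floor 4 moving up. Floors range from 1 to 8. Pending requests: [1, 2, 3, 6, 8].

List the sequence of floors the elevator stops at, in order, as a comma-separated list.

Answer: 6, 8, 3, 2, 1

Derivation:
Current: 4, moving UP
Serve above first (ascending): [6, 8]
Then reverse, serve below (descending): [3, 2, 1]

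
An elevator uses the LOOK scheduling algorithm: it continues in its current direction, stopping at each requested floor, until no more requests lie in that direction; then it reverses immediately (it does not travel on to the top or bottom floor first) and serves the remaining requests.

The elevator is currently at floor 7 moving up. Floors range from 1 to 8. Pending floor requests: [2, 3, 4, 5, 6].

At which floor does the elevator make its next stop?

Answer: 6

Derivation:
Current floor: 7, direction: up
Requests above: []
Requests below: [2, 3, 4, 5, 6]
Moving up but no requests above → reverse; nearest below is max([2, 3, 4, 5, 6]) = 6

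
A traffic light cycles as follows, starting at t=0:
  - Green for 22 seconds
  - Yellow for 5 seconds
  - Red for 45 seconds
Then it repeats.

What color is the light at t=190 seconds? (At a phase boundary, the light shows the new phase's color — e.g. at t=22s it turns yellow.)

Answer: red

Derivation:
Cycle length = 22 + 5 + 45 = 72s
t = 190, phase_t = 190 mod 72 = 46
46 >= 27 → RED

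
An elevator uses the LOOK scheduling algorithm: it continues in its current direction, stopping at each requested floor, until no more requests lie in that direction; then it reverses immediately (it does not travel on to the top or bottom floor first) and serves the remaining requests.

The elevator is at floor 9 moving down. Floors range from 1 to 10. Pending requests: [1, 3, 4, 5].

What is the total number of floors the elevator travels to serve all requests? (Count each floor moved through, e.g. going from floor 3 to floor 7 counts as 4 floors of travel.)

Answer: 8

Derivation:
Start at floor 9 moving down, LOOK stop order: [5, 4, 3, 1]
  9 → 5: |5-9| = 4, total = 4
  5 → 4: |4-5| = 1, total = 5
  4 → 3: |3-4| = 1, total = 6
  3 → 1: |1-3| = 2, total = 8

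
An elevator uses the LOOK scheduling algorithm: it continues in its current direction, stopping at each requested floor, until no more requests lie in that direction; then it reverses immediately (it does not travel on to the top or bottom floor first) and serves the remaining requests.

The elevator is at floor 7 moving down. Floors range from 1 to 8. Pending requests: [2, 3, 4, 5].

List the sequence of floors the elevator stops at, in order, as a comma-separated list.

Current: 7, moving DOWN
Serve below first (descending): [5, 4, 3, 2]
Then reverse, serve above (ascending): []

Answer: 5, 4, 3, 2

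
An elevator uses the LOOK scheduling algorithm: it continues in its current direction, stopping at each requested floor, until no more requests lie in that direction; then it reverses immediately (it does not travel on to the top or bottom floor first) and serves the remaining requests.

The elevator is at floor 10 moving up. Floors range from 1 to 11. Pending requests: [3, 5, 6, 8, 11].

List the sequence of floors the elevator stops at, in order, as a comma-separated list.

Current: 10, moving UP
Serve above first (ascending): [11]
Then reverse, serve below (descending): [8, 6, 5, 3]

Answer: 11, 8, 6, 5, 3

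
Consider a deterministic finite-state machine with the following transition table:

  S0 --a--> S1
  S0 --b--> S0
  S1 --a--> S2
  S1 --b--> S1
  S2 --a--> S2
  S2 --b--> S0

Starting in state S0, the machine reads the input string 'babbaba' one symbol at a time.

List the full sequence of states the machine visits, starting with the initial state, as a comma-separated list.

Answer: S0, S0, S1, S1, S1, S2, S0, S1

Derivation:
Start: S0
  read 'b': S0 --b--> S0
  read 'a': S0 --a--> S1
  read 'b': S1 --b--> S1
  read 'b': S1 --b--> S1
  read 'a': S1 --a--> S2
  read 'b': S2 --b--> S0
  read 'a': S0 --a--> S1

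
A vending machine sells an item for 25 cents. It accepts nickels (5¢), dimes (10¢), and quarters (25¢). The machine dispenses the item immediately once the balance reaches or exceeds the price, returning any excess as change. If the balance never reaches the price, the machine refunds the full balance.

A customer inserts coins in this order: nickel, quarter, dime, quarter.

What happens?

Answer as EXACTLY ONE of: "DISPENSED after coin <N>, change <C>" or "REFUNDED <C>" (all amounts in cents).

Answer: DISPENSED after coin 2, change 5

Derivation:
Price: 25¢
Coin 1 (nickel, 5¢): balance = 5¢
Coin 2 (quarter, 25¢): balance = 30¢
  → balance >= price → DISPENSE, change = 30 - 25 = 5¢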